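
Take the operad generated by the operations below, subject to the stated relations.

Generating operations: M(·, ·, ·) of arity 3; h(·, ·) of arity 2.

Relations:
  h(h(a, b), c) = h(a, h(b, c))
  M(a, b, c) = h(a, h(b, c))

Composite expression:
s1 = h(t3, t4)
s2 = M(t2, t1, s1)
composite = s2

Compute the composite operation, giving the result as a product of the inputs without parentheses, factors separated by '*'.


t2 * t1 * t3 * t4

Under associativity of M, the answer is the t's in reading order.
h(t3, t4) spells out as t3 * t4
M(t2, t1, h(t3, t4)) spells out as t2 * t1 * t3 * t4


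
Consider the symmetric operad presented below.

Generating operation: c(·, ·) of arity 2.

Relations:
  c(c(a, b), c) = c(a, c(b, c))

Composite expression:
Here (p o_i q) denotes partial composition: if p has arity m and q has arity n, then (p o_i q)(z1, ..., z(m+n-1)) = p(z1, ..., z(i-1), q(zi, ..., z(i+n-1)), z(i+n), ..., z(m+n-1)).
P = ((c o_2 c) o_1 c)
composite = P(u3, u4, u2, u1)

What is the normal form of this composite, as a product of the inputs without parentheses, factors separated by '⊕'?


u3 ⊕ u4 ⊕ u2 ⊕ u1

Under associativity of c, the answer is the u's in reading order.
c(u3, u4) collapses to u3 ⊕ u4
c(u2, u1) collapses to u2 ⊕ u1
c(c(u3, u4), c(u2, u1)) collapses to u3 ⊕ u4 ⊕ u2 ⊕ u1


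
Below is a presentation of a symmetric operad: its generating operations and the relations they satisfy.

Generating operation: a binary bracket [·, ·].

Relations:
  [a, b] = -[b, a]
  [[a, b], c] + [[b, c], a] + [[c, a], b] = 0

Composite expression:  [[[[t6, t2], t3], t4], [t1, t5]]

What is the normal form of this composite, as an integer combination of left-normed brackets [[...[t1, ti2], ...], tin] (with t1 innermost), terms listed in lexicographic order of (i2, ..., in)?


A multilinear Lie element is pinned by t1-initial words (t1 innermost).
Composite bracket: [[[[t6, t2], t3], t4], [t1, t5]]
The bracket unfolds into 32 signed words via [a, b] = ab - ba (2^5 = 32).
The t1-initial words carry the normal form:
  the word t1t5t2t6t3t4 carries sign +1 and contributes +[[[[[t1, t5], t2], t6], t3], t4]
  the word t1t5t3t2t6t4 carries sign -1 and contributes -[[[[[t1, t5], t3], t2], t6], t4]
  the word t1t5t3t6t2t4 carries sign +1 and contributes +[[[[[t1, t5], t3], t6], t2], t4]
  the word t1t5t4t2t6t3 carries sign -1 and contributes -[[[[[t1, t5], t4], t2], t6], t3]
  the word t1t5t4t3t2t6 carries sign +1 and contributes +[[[[[t1, t5], t4], t3], t2], t6]
  the word t1t5t4t3t6t2 carries sign -1 and contributes -[[[[[t1, t5], t4], t3], t6], t2]
  the word t1t5t4t6t2t3 carries sign +1 and contributes +[[[[[t1, t5], t4], t6], t2], t3]
  the word t1t5t6t2t3t4 carries sign -1 and contributes -[[[[[t1, t5], t6], t2], t3], t4]

[[[[[t1, t5], t2], t6], t3], t4] - [[[[[t1, t5], t3], t2], t6], t4] + [[[[[t1, t5], t3], t6], t2], t4] - [[[[[t1, t5], t4], t2], t6], t3] + [[[[[t1, t5], t4], t3], t2], t6] - [[[[[t1, t5], t4], t3], t6], t2] + [[[[[t1, t5], t4], t6], t2], t3] - [[[[[t1, t5], t6], t2], t3], t4]


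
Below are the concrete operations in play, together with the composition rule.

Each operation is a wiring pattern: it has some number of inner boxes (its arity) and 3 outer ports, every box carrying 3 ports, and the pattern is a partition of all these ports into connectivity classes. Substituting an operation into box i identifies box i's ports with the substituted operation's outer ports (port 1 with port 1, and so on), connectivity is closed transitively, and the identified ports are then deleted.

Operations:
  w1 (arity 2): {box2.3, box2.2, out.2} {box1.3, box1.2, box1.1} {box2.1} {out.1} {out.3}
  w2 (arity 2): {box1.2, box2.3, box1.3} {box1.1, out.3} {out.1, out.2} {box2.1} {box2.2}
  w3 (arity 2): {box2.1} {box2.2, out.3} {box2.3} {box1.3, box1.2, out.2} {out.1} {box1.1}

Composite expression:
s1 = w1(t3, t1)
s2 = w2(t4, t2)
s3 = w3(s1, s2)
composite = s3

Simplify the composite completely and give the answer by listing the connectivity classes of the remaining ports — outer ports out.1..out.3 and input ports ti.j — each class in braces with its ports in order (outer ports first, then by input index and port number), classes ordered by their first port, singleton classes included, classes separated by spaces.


{out.1} {out.2, t1.2, t1.3} {out.3} {t1.1} {t2.1} {t2.2} {t2.3, t4.2, t4.3} {t3.1, t3.2, t3.3} {t4.1}

Substituting into w3 glues patterns; closure does the rest.
through w1, on inputs (t3, t1): {out.1} {out.2, t1.2, t1.3} {out.3} {t1.1} {t3.1, t3.2, t3.3} (out.j = stage outer ports)
through w2, on inputs (t4, t2): {out.1, out.2} {out.3, t4.1} {t2.1} {t2.2} {t2.3, t4.2, t4.3} (out.j = stage outer ports)
through w3, on inputs (t3, t1, t4, t2): {out.1} {out.2, t1.2, t1.3} {out.3} {t1.1} {t2.1} {t2.2} {t2.3, t4.2, t4.3} {t3.1, t3.2, t3.3} {t4.1} (out.j = stage outer ports)


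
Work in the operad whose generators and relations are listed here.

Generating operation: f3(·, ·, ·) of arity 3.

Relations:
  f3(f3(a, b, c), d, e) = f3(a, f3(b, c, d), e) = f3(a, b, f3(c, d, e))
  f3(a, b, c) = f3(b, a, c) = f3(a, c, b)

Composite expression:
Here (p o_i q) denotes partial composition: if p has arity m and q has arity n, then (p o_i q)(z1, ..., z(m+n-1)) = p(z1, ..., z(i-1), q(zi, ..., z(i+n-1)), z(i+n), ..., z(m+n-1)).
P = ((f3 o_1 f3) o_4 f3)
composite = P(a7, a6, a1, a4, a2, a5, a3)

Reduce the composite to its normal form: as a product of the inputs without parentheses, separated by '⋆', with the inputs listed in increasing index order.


Shape and order are irrelevant to f3; the a-input set decides.
f3(a7, a6, a1) linearizes to a7 ⋆ a6 ⋆ a1
f3(a4, a2, a5) linearizes to a4 ⋆ a2 ⋆ a5
f3(f3(a7, a6, a1), f3(a4, a2, a5), a3) linearizes to a7 ⋆ a6 ⋆ a1 ⋆ a4 ⋆ a2 ⋆ a5 ⋆ a3
the factors in increasing index order: a1 ⋆ a2 ⋆ a3 ⋆ a4 ⋆ a5 ⋆ a6 ⋆ a7

a1 ⋆ a2 ⋆ a3 ⋆ a4 ⋆ a5 ⋆ a6 ⋆ a7


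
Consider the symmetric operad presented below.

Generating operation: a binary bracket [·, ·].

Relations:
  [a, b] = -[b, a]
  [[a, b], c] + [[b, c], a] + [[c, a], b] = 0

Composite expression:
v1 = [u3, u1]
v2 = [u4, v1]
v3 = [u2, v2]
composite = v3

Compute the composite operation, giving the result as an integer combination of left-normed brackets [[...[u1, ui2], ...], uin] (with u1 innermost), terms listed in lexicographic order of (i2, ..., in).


Left-normed coefficients sit on the u1-initial expansion words.
Composite bracket: [u2, [u4, [u3, u1]]]
The bracket unfolds into 8 signed words via [a, b] = ab - ba (2^3 = 8).
Only words starting with u1 matter:
  u1u3u4u2 appears with sign -1, giving the term -[[[u1, u3], u4], u2]

-[[[u1, u3], u4], u2]


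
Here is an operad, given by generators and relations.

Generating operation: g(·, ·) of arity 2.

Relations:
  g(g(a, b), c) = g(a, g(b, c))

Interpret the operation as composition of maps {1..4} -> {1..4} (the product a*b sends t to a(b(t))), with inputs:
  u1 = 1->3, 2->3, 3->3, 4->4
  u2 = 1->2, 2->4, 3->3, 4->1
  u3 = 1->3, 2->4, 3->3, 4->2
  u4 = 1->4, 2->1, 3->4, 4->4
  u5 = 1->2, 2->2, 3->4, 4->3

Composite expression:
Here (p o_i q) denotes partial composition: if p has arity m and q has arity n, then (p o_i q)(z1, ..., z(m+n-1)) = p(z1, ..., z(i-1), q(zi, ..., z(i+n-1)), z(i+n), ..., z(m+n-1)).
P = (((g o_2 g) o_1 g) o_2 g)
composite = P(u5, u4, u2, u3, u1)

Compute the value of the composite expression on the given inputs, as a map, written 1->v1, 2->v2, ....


1->3, 2->3, 3->3, 4->3

g(u4, u2) = 1->1, 2->4, 3->4, 4->4
g(u5, g(u4, u2)) = 1->2, 2->3, 3->3, 4->3
g(u3, u1) = 1->3, 2->3, 3->3, 4->2
g(g(u5, g(u4, u2)), g(u3, u1)) = 1->3, 2->3, 3->3, 4->3


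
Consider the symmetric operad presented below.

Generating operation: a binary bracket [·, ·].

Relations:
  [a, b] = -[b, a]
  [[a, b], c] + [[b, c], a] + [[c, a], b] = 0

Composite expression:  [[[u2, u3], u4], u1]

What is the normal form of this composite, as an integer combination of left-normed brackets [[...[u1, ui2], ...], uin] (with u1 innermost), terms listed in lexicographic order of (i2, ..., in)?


Left-normed coefficients sit on the u1-initial expansion words.
Composite bracket: [[[u2, u3], u4], u1]
Each bracket splits as ab - ba, giving 8 signed words (2^3 = 8).
Coefficients come from the u1-initial words:
  sign of u1u2u3u4 is -1, so it contributes -[[[u1, u2], u3], u4]
  sign of u1u3u2u4 is +1, so it contributes +[[[u1, u3], u2], u4]
  sign of u1u4u2u3 is +1, so it contributes +[[[u1, u4], u2], u3]
  sign of u1u4u3u2 is -1, so it contributes -[[[u1, u4], u3], u2]

-[[[u1, u2], u3], u4] + [[[u1, u3], u2], u4] + [[[u1, u4], u2], u3] - [[[u1, u4], u3], u2]


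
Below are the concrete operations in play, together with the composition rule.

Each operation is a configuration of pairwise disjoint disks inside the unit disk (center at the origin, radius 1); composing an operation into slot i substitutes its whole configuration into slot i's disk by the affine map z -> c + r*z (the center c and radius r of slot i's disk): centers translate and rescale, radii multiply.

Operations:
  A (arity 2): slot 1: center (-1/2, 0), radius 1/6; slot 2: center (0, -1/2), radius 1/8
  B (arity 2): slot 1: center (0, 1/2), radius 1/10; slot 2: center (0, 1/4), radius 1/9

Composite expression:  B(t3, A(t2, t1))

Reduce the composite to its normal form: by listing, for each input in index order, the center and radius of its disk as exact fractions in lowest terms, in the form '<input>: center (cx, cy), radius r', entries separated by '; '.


t1: center (0, 7/36), radius 1/72; t2: center (-1/18, 1/4), radius 1/54; t3: center (0, 1/2), radius 1/10

Only the slot chain above each t matters under B; compose those maps.
t3: after 1 affine step, its disk has center (0, 1/2), radius 1/10
t2: after 2 affine steps, its disk has center (-1/18, 1/4), radius 1/54
t1: after 2 affine steps, its disk has center (0, 7/36), radius 1/72


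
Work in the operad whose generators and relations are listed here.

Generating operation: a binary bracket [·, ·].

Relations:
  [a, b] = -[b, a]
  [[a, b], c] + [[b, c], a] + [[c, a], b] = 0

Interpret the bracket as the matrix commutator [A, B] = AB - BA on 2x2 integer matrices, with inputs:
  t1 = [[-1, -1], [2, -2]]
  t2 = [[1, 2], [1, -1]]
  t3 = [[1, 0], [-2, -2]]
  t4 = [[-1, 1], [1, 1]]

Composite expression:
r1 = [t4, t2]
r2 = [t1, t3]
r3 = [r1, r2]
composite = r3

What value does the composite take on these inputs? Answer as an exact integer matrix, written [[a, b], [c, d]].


[[-60, 18], [32, 60]]

[t4, t2] = [[-1, -6], [4, 1]]
[t1, t3] = [[2, 3], [8, -2]]
[[t4, t2], [t1, t3]] = [[-60, 18], [32, 60]]


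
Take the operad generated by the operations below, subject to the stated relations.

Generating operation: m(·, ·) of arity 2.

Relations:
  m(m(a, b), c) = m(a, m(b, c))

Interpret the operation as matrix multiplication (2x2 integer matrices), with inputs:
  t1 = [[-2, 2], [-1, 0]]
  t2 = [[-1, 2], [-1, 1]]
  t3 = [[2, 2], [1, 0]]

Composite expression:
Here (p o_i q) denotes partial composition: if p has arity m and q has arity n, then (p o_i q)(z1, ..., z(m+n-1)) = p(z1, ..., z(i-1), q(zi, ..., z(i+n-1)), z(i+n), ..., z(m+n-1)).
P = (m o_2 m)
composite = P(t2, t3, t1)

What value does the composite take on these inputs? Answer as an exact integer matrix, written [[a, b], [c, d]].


[[2, 0], [4, -2]]


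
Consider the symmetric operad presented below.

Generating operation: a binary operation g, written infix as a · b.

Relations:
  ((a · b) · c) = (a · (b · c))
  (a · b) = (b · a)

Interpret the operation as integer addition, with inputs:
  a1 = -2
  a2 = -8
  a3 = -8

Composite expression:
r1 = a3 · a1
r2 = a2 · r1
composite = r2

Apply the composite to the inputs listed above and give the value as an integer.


-18

(a3 · a1) = -10
(a2 · (a3 · a1)) = -18


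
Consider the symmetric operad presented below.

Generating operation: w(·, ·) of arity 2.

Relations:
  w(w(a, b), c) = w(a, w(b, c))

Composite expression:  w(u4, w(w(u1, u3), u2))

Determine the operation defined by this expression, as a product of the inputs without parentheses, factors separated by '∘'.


The w-tree's shape is irrelevant; the u-reading-order decides.
w(u1, u3) collapses to u1 ∘ u3
w(w(u1, u3), u2) collapses to u1 ∘ u3 ∘ u2
w(u4, w(w(u1, u3), u2)) collapses to u4 ∘ u1 ∘ u3 ∘ u2

u4 ∘ u1 ∘ u3 ∘ u2


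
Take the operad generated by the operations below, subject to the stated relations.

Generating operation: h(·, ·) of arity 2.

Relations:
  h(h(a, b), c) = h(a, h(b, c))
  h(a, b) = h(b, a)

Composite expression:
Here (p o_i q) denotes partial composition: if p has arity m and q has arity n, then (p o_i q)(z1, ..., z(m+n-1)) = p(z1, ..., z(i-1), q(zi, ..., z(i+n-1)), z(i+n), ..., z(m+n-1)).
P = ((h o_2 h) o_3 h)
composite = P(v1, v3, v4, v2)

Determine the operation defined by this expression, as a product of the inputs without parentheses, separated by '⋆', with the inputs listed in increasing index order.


v1 ⋆ v2 ⋆ v3 ⋆ v4


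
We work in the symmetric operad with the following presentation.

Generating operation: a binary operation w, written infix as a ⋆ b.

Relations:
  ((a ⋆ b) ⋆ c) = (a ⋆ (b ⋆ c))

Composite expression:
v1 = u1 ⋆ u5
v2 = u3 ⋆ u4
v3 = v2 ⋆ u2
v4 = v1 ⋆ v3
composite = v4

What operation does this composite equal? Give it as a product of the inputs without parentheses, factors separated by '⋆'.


Associativity of w dissolves the nesting; only the u-input order survives.
(u1 ⋆ u5) unparenthesizes to u1 ⋆ u5
(u3 ⋆ u4) unparenthesizes to u3 ⋆ u4
((u3 ⋆ u4) ⋆ u2) unparenthesizes to u3 ⋆ u4 ⋆ u2
((u1 ⋆ u5) ⋆ ((u3 ⋆ u4) ⋆ u2)) unparenthesizes to u1 ⋆ u5 ⋆ u3 ⋆ u4 ⋆ u2

u1 ⋆ u5 ⋆ u3 ⋆ u4 ⋆ u2


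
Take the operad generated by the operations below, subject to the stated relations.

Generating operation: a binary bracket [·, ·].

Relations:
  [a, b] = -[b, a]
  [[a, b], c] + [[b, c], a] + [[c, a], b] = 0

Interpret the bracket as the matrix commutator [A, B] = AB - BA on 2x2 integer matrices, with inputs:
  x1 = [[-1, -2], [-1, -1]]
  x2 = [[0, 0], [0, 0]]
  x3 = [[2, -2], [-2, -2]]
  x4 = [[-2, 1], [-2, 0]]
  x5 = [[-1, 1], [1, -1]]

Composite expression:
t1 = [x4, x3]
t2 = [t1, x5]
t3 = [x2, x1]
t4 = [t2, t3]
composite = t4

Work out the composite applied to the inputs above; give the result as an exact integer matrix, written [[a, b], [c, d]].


[x4, x3] = [[-6, 0], [-12, 6]]
[[x4, x3], x5] = [[12, -12], [12, -12]]
[x2, x1] = [[0, 0], [0, 0]]
[[[x4, x3], x5], [x2, x1]] = [[0, 0], [0, 0]]

[[0, 0], [0, 0]]


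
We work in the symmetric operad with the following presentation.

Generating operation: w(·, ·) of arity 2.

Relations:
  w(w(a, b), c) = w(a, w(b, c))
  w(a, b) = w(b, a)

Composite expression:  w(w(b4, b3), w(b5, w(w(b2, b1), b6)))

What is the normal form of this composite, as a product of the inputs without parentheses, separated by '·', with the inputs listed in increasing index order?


Both nesting and order wash out for w; what remains is which b's occur.
w(b4, b3) reduces to b4 · b3
w(b2, b1) reduces to b2 · b1
w(w(b2, b1), b6) reduces to b2 · b1 · b6
w(b5, w(w(b2, b1), b6)) reduces to b5 · b2 · b1 · b6
w(w(b4, b3), w(b5, w(w(b2, b1), b6))) reduces to b4 · b3 · b5 · b2 · b1 · b6
rearranged into index order: b1 · b2 · b3 · b4 · b5 · b6

b1 · b2 · b3 · b4 · b5 · b6


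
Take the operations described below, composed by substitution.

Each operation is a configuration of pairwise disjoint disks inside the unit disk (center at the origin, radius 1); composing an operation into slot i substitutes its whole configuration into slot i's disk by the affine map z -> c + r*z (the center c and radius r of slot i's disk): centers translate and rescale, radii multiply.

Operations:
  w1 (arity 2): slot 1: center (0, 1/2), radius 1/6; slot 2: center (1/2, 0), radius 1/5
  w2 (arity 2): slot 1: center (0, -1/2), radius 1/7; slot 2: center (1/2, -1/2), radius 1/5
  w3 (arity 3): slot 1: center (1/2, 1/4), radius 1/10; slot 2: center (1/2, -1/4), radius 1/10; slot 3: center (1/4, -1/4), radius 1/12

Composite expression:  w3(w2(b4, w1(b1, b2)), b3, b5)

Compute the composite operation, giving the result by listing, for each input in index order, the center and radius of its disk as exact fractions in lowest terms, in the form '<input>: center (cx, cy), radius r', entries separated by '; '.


b1: center (11/20, 21/100), radius 1/300; b2: center (14/25, 1/5), radius 1/250; b3: center (1/2, -1/4), radius 1/10; b4: center (1/2, 1/5), radius 1/70; b5: center (1/4, -1/4), radius 1/12

Nesting under w3 composes maps z -> c + r*z down each b-path.
tracing b4 down its 2-map path: center (1/2, 1/5), radius 1/70
tracing b1 down its 3-map path: center (11/20, 21/100), radius 1/300
tracing b2 down its 3-map path: center (14/25, 1/5), radius 1/250
tracing b3 down its 1-map path: center (1/2, -1/4), radius 1/10
tracing b5 down its 1-map path: center (1/4, -1/4), radius 1/12


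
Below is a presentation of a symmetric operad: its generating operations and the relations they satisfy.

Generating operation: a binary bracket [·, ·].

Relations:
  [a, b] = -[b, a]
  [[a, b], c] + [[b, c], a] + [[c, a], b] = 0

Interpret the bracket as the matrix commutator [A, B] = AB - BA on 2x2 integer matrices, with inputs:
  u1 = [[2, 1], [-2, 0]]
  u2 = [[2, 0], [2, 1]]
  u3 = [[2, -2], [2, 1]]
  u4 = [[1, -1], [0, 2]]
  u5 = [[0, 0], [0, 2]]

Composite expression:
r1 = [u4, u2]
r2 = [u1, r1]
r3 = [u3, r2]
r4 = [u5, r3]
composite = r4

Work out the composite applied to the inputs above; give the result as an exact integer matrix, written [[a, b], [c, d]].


[u4, u2] = [[-2, 1], [2, 2]]
[u1, [u4, u2]] = [[4, 6], [4, -4]]
[u3, [u1, [u4, u2]]] = [[-20, 22], [12, 20]]
[u5, [u3, [u1, [u4, u2]]]] = [[0, -44], [24, 0]]

[[0, -44], [24, 0]]


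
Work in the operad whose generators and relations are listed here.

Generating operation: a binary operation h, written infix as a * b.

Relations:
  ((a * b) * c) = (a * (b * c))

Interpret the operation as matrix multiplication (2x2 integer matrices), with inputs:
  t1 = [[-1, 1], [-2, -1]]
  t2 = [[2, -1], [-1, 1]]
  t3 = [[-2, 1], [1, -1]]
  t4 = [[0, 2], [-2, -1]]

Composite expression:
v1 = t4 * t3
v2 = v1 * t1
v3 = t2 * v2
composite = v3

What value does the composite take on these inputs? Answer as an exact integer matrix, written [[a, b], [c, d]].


(t4 * t3) = [[2, -2], [3, -1]]
((t4 * t3) * t1) = [[2, 4], [-1, 4]]
(t2 * ((t4 * t3) * t1)) = [[5, 4], [-3, 0]]

[[5, 4], [-3, 0]]


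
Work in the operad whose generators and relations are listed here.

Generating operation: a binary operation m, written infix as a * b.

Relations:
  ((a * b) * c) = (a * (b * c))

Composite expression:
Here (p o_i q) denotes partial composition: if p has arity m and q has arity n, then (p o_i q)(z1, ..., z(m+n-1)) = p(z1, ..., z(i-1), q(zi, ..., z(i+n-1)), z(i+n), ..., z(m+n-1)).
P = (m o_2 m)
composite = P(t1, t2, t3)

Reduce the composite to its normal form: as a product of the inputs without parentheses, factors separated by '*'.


t1 * t2 * t3

Key point: m is associative — brackets drop, the t-order remains.
(t2 * t3) collapses to t2 * t3
(t1 * (t2 * t3)) collapses to t1 * t2 * t3


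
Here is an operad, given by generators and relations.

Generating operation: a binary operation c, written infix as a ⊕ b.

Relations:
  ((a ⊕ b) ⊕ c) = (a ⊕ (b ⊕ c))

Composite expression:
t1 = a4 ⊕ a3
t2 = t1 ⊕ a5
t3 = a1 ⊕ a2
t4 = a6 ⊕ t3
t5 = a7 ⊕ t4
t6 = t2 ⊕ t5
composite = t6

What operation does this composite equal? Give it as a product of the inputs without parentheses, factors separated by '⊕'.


a4 ⊕ a3 ⊕ a5 ⊕ a7 ⊕ a6 ⊕ a1 ⊕ a2

Key point: c is associative — brackets drop, the a-order remains.
(a4 ⊕ a3) unparenthesizes to a4 ⊕ a3
((a4 ⊕ a3) ⊕ a5) unparenthesizes to a4 ⊕ a3 ⊕ a5
(a1 ⊕ a2) unparenthesizes to a1 ⊕ a2
(a6 ⊕ (a1 ⊕ a2)) unparenthesizes to a6 ⊕ a1 ⊕ a2
(a7 ⊕ (a6 ⊕ (a1 ⊕ a2))) unparenthesizes to a7 ⊕ a6 ⊕ a1 ⊕ a2
(((a4 ⊕ a3) ⊕ a5) ⊕ (a7 ⊕ (a6 ⊕ (a1 ⊕ a2)))) unparenthesizes to a4 ⊕ a3 ⊕ a5 ⊕ a7 ⊕ a6 ⊕ a1 ⊕ a2


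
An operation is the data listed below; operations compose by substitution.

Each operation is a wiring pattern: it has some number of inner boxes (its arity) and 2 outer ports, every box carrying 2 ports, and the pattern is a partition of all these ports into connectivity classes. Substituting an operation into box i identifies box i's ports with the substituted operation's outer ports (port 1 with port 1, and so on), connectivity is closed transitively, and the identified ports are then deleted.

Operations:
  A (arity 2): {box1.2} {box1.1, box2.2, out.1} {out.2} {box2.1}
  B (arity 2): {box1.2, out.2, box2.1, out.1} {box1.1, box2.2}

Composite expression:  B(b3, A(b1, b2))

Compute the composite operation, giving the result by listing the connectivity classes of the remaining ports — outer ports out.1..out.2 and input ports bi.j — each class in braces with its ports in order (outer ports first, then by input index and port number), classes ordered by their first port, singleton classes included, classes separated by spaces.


Connectivity passes through glued B-boundaries; trace each wire chain.
through A, on inputs (b1, b2): {out.1, b1.1, b2.2} {out.2} {b1.2} {b2.1} (out.j = stage outer ports)
through B, on inputs (b3, b1, b2): {out.1, out.2, b1.1, b2.2, b3.2} {b1.2} {b2.1} {b3.1} (out.j = stage outer ports)

{out.1, out.2, b1.1, b2.2, b3.2} {b1.2} {b2.1} {b3.1}


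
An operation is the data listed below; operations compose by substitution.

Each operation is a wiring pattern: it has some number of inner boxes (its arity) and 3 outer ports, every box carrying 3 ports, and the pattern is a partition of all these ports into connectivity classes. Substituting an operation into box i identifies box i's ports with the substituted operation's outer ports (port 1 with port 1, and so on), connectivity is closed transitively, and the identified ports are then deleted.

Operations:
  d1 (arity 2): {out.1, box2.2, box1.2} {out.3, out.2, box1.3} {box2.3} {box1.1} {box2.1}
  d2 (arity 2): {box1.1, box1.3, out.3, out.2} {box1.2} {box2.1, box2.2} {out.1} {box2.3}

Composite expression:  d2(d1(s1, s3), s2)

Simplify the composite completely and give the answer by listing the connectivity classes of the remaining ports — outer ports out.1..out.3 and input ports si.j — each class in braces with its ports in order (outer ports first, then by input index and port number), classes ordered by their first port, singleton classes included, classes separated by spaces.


{out.1} {out.2, out.3, s1.2, s1.3, s3.2} {s1.1} {s2.1, s2.2} {s2.3} {s3.1} {s3.3}

Connectivity passes through glued d2-boundaries; trace each wire chain.
d1 over (s1, s3) gives {out.1, s1.2, s3.2} {out.2, out.3, s1.3} {s1.1} {s3.1} {s3.3}, out.j being that stage's outer ports
d2 over (s1, s3, s2) gives {out.1} {out.2, out.3, s1.2, s1.3, s3.2} {s1.1} {s2.1, s2.2} {s2.3} {s3.1} {s3.3}, out.j being that stage's outer ports


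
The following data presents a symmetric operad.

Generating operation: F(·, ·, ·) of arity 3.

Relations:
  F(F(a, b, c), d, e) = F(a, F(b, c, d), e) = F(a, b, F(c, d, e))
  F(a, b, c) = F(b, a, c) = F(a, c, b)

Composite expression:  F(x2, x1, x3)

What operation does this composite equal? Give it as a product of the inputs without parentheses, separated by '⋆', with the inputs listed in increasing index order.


With F associative and commutative, the x-input set is all that matters.
F(x2, x1, x3) collapses to x2 ⋆ x1 ⋆ x3
rearranged into index order: x1 ⋆ x2 ⋆ x3

x1 ⋆ x2 ⋆ x3


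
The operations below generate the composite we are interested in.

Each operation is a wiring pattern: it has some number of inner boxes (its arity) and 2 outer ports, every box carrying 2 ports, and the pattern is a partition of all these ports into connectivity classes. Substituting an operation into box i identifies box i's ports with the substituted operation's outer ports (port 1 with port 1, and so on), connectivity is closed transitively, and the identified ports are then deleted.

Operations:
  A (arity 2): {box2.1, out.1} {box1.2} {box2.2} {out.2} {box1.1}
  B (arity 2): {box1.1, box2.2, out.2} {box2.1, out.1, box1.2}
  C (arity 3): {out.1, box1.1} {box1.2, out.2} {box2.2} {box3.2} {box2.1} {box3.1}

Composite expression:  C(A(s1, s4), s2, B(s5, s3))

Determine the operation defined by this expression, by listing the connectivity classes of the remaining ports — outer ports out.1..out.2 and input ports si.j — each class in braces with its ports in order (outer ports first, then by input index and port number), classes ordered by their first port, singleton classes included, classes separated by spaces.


{out.1, s4.1} {out.2} {s1.1} {s1.2} {s2.1} {s2.2} {s3.1, s5.2} {s3.2, s5.1} {s4.2}

Connectivity passes through glued C-boundaries; trace each wire chain.
the subtree at A composes to {out.1, s4.1} {out.2} {s1.1} {s1.2} {s4.2} on (s1, s4); out.j = own outer ports
the subtree at B composes to {out.1, s3.1, s5.2} {out.2, s3.2, s5.1} on (s5, s3); out.j = own outer ports
the subtree at C composes to {out.1, s4.1} {out.2} {s1.1} {s1.2} {s2.1} {s2.2} {s3.1, s5.2} {s3.2, s5.1} {s4.2} on (s1, s4, s2, s5, s3); out.j = own outer ports


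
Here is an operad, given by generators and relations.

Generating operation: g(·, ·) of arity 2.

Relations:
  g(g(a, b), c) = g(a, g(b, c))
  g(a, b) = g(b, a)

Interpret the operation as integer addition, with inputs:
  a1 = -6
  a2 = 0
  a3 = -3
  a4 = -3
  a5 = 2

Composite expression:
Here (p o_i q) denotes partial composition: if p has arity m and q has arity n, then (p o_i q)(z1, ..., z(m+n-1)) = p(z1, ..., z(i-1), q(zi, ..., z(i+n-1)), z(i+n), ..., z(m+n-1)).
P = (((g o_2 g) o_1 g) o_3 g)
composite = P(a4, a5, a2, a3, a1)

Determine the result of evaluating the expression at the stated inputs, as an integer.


-10


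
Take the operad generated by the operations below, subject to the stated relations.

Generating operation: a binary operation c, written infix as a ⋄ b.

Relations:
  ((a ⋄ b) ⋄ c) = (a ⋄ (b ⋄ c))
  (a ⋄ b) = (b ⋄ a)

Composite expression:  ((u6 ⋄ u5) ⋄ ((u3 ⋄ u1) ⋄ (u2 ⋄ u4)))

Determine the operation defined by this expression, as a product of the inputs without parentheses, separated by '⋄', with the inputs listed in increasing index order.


Reordering under c is free, so list the u-inputs canonically.
(u6 ⋄ u5) flattens to u6 ⋄ u5
(u3 ⋄ u1) flattens to u3 ⋄ u1
(u2 ⋄ u4) flattens to u2 ⋄ u4
((u3 ⋄ u1) ⋄ (u2 ⋄ u4)) flattens to u3 ⋄ u1 ⋄ u2 ⋄ u4
((u6 ⋄ u5) ⋄ ((u3 ⋄ u1) ⋄ (u2 ⋄ u4))) flattens to u6 ⋄ u5 ⋄ u3 ⋄ u1 ⋄ u2 ⋄ u4
reordering the factors by index: u1 ⋄ u2 ⋄ u3 ⋄ u4 ⋄ u5 ⋄ u6

u1 ⋄ u2 ⋄ u3 ⋄ u4 ⋄ u5 ⋄ u6


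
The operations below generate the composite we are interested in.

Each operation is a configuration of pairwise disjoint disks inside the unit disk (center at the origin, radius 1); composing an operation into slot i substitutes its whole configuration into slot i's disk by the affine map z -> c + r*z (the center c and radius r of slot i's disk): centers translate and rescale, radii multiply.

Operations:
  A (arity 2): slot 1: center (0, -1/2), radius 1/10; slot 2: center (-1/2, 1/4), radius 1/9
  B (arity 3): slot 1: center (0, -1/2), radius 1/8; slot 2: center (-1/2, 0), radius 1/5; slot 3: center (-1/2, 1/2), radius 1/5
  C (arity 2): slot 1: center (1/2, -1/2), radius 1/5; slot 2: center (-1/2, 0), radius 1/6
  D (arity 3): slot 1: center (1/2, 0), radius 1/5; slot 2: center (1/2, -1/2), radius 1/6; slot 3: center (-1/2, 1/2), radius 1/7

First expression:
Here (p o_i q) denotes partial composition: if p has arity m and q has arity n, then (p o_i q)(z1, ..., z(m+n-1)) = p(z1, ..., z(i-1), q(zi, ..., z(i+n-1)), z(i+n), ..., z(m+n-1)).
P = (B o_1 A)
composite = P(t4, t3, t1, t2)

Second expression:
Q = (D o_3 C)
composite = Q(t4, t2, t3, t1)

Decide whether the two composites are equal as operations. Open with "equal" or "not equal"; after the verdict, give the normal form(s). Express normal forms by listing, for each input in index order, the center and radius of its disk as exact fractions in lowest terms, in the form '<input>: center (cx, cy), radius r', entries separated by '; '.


Normal form of the first expression: t1: center (-1/2, 0), radius 1/5; t2: center (-1/2, 1/2), radius 1/5; t3: center (-1/16, -15/32), radius 1/72; t4: center (0, -9/16), radius 1/80
Normal form of the second expression: t1: center (-4/7, 1/2), radius 1/42; t2: center (1/2, -1/2), radius 1/6; t3: center (-3/7, 3/7), radius 1/35; t4: center (1/2, 0), radius 1/5
Different reductions; not equal.

not equal — first t1: center (-1/2, 0), radius 1/5; t2: center (-1/2, 1/2), radius 1/5; t3: center (-1/16, -15/32), radius 1/72; t4: center (0, -9/16), radius 1/80, second t1: center (-4/7, 1/2), radius 1/42; t2: center (1/2, -1/2), radius 1/6; t3: center (-3/7, 3/7), radius 1/35; t4: center (1/2, 0), radius 1/5


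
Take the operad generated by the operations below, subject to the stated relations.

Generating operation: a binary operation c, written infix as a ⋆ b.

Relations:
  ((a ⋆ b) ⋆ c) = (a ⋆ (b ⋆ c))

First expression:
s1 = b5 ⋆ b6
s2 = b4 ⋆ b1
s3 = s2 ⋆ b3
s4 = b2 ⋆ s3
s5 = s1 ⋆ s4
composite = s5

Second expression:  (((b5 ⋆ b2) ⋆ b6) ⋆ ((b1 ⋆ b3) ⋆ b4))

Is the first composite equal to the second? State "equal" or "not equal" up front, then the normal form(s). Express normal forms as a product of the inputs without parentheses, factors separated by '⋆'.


not equal; the first gives b5 ⋆ b6 ⋆ b2 ⋆ b4 ⋆ b1 ⋆ b3 and the second b5 ⋆ b2 ⋆ b6 ⋆ b1 ⋆ b3 ⋆ b4

Reducing the first expression gives b5 ⋆ b6 ⋆ b2 ⋆ b4 ⋆ b1 ⋆ b3
Reducing the second expression gives b5 ⋆ b2 ⋆ b6 ⋆ b1 ⋆ b3 ⋆ b4
Different reductions; not equal.


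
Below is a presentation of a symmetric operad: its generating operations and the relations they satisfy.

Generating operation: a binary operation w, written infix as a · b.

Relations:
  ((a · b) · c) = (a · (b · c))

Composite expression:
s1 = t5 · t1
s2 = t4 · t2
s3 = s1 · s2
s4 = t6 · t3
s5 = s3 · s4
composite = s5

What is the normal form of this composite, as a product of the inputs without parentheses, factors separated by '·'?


All parenthesizations of w agree; list the t-inputs left to right.
(t5 · t1) flattens to t5 · t1
(t4 · t2) flattens to t4 · t2
((t5 · t1) · (t4 · t2)) flattens to t5 · t1 · t4 · t2
(t6 · t3) flattens to t6 · t3
(((t5 · t1) · (t4 · t2)) · (t6 · t3)) flattens to t5 · t1 · t4 · t2 · t6 · t3

t5 · t1 · t4 · t2 · t6 · t3


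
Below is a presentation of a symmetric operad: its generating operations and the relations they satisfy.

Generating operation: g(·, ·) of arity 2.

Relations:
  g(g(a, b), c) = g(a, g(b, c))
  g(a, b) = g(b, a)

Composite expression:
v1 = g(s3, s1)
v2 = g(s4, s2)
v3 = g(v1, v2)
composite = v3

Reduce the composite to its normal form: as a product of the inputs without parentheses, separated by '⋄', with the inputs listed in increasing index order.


s1 ⋄ s2 ⋄ s3 ⋄ s4

Both nesting and order wash out for g; what remains is which s's occur.
g(s3, s1) reduces to s3 ⋄ s1
g(s4, s2) reduces to s4 ⋄ s2
g(g(s3, s1), g(s4, s2)) reduces to s3 ⋄ s1 ⋄ s4 ⋄ s2
commutativity sorts the factors: s1 ⋄ s2 ⋄ s3 ⋄ s4


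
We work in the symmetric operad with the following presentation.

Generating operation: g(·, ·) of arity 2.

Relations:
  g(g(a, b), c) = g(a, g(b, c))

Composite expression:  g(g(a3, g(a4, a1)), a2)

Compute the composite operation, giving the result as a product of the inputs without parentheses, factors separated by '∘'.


a3 ∘ a4 ∘ a1 ∘ a2


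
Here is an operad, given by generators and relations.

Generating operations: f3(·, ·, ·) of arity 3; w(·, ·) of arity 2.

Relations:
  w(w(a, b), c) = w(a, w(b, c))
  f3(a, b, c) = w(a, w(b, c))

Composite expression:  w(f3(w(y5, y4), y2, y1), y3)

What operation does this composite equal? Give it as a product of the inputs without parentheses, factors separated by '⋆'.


The w-tree's shape is irrelevant; the y-reading-order decides.
w(y5, y4) unparenthesizes to y5 ⋆ y4
f3(w(y5, y4), y2, y1) unparenthesizes to y5 ⋆ y4 ⋆ y2 ⋆ y1
w(f3(w(y5, y4), y2, y1), y3) unparenthesizes to y5 ⋆ y4 ⋆ y2 ⋆ y1 ⋆ y3

y5 ⋆ y4 ⋆ y2 ⋆ y1 ⋆ y3


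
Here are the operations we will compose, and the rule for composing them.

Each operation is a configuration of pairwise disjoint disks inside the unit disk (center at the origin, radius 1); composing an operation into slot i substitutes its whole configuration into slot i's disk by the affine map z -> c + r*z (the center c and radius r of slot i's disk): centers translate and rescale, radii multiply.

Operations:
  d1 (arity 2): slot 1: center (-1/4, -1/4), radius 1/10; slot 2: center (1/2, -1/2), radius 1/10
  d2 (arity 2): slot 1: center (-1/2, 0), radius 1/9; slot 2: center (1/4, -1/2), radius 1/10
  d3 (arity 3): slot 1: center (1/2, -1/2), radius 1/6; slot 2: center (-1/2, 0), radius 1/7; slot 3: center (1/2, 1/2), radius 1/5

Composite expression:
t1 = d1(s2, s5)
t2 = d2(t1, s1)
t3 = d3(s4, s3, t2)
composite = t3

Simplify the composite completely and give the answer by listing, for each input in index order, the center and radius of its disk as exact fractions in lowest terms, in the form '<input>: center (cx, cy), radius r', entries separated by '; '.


s1: center (11/20, 2/5), radius 1/50; s2: center (71/180, 89/180), radius 1/450; s3: center (-1/2, 0), radius 1/7; s4: center (1/2, -1/2), radius 1/6; s5: center (37/90, 22/45), radius 1/450

Each s-disk chains the slot maps above it in d3; radii multiply.
input s4: composing its 1 substitution step yields center (1/2, -1/2), radius 1/6
input s3: composing its 1 substitution step yields center (-1/2, 0), radius 1/7
input s2: composing its 3 substitution steps yields center (71/180, 89/180), radius 1/450
input s5: composing its 3 substitution steps yields center (37/90, 22/45), radius 1/450
input s1: composing its 2 substitution steps yields center (11/20, 2/5), radius 1/50


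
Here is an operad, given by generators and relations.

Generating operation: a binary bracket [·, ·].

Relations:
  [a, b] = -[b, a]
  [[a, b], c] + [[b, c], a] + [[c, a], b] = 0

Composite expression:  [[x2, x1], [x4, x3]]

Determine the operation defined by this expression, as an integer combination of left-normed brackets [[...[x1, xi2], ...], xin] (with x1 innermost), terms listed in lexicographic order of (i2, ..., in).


[[[x1, x2], x3], x4] - [[[x1, x2], x4], x3]

In the tensor algebra, words opening x1 carry the x1-anchored form.
Composite bracket: [[x2, x1], [x4, x3]]
Full expansion: 8 signed words from ab - ba (2^3 = 8).
Words beginning with x1 determine it all:
  x1x2x3x4 (sign +1) contributes +[[[x1, x2], x3], x4]
  x1x2x4x3 (sign -1) contributes -[[[x1, x2], x4], x3]


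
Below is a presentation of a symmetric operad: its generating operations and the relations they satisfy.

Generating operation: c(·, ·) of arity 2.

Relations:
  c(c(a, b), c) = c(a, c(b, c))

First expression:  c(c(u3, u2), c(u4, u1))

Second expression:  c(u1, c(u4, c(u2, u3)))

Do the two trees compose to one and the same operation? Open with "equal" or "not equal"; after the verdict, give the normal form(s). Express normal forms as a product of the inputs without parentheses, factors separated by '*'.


not equal: they reduce to u3 * u2 * u4 * u1 and u1 * u4 * u2 * u3

The first expression reduces to u3 * u2 * u4 * u1
The second expression reduces to u1 * u4 * u2 * u3
Distinct normal forms: not equal.


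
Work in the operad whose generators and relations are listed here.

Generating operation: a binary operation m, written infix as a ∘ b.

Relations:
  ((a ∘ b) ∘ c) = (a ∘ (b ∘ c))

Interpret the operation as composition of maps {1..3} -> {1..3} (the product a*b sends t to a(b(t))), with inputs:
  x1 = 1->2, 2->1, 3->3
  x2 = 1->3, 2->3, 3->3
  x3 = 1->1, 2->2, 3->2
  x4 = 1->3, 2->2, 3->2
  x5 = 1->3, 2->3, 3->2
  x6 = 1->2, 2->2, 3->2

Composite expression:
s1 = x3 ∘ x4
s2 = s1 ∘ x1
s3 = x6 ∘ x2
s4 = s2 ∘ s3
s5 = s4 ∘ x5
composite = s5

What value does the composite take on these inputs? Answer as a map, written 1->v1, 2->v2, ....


(x3 ∘ x4) = 1->2, 2->2, 3->2
((x3 ∘ x4) ∘ x1) = 1->2, 2->2, 3->2
(x6 ∘ x2) = 1->2, 2->2, 3->2
(((x3 ∘ x4) ∘ x1) ∘ (x6 ∘ x2)) = 1->2, 2->2, 3->2
((((x3 ∘ x4) ∘ x1) ∘ (x6 ∘ x2)) ∘ x5) = 1->2, 2->2, 3->2

1->2, 2->2, 3->2


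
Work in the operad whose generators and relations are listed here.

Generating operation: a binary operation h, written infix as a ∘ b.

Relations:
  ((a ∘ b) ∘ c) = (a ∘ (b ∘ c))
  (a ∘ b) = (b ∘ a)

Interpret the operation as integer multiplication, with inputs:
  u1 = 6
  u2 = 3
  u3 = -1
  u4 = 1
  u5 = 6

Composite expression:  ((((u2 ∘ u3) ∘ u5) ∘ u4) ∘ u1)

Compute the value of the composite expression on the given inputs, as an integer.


-108


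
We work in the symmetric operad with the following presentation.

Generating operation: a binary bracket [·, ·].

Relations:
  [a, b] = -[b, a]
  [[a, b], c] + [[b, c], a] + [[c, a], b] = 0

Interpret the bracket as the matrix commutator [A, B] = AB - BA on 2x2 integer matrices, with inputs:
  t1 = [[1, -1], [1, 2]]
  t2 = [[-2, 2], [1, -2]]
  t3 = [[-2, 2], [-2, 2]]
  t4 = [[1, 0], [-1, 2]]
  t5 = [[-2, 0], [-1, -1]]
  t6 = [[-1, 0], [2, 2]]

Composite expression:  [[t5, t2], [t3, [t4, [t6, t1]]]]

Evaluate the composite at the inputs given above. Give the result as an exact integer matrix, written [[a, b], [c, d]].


[t5, t2] = [[2, -2], [1, -2]]
[t6, t1] = [[2, 3], [1, -2]]
[t4, [t6, t1]] = [[3, -3], [-3, -3]]
[t3, [t4, [t6, t1]]] = [[-12, 0], [-24, 12]]
[[t5, t2], [t3, [t4, [t6, t1]]]] = [[48, -48], [72, -48]]

[[48, -48], [72, -48]]


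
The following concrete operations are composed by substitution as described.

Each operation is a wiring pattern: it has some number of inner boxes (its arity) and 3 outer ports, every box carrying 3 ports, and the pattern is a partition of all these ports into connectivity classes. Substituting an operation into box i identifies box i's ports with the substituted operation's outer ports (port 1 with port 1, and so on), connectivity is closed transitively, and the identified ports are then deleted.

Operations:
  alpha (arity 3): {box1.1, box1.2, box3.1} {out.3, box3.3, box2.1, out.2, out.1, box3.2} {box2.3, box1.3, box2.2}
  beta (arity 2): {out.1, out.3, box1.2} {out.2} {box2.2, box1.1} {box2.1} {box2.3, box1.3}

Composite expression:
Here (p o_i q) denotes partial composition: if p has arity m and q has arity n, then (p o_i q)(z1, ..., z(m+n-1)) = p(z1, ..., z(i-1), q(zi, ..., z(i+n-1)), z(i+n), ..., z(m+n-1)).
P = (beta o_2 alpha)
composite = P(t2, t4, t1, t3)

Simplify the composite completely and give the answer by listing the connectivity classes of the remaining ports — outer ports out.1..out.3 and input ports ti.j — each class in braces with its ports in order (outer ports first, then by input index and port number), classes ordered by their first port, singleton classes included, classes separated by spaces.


{out.1, out.3, t2.2} {out.2} {t1.1, t2.1, t2.3, t3.2, t3.3} {t1.2, t1.3, t4.3} {t3.1, t4.1, t4.2}

Connectivity passes through glued beta-boundaries; trace each wire chain.
alpha over (t4, t1, t3) gives {out.1, out.2, out.3, t1.1, t3.2, t3.3} {t1.2, t1.3, t4.3} {t3.1, t4.1, t4.2}, out.j being that stage's outer ports
beta over (t2, t4, t1, t3) gives {out.1, out.3, t2.2} {out.2} {t1.1, t2.1, t2.3, t3.2, t3.3} {t1.2, t1.3, t4.3} {t3.1, t4.1, t4.2}, out.j being that stage's outer ports


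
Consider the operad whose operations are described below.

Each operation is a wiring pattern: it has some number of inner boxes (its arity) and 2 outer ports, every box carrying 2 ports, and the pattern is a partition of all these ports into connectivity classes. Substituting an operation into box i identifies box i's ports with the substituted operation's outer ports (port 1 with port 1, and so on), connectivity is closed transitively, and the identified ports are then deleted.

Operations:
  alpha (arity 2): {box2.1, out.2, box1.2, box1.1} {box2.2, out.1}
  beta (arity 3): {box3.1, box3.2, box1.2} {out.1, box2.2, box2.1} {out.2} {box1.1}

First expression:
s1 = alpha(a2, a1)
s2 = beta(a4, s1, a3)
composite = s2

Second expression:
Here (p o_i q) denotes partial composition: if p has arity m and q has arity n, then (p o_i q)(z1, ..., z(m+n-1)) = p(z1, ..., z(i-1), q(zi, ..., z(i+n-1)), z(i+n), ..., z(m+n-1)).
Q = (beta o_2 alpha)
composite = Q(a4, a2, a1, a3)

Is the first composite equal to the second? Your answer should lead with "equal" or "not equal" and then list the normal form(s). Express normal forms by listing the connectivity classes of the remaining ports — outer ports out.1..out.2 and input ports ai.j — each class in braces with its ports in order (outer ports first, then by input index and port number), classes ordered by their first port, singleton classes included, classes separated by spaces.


The first composite normalizes to {out.1, a1.1, a1.2, a2.1, a2.2} {out.2} {a3.1, a3.2, a4.2} {a4.1}
The second composite normalizes to {out.1, a1.1, a1.2, a2.1, a2.2} {out.2} {a3.1, a3.2, a4.2} {a4.1}
Both agree, so they are equal.

equal; the common form is {out.1, a1.1, a1.2, a2.1, a2.2} {out.2} {a3.1, a3.2, a4.2} {a4.1}
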